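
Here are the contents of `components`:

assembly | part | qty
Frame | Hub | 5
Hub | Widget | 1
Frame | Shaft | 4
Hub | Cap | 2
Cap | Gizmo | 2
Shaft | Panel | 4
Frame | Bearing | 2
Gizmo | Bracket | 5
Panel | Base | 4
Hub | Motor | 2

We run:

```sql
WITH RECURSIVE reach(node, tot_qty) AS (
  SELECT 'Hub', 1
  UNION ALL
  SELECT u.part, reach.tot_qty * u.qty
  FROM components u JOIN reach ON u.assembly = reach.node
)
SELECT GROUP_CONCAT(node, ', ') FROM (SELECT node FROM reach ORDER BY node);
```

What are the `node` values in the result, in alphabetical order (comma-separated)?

Base: (Hub, tot_qty=1).
Iteration 1: components of {Hub} -> Cap = 1*2 = 2, Motor = 1*2 = 2, Widget = 1*1 = 1.
Iteration 2: components of {Cap,Motor,Widget} -> Gizmo = 2*2 = 4.
Iteration 3: components of {Gizmo} -> Bracket = 4*5 = 20.
Iteration 4: no further components; recursion stops.

Bracket, Cap, Gizmo, Hub, Motor, Widget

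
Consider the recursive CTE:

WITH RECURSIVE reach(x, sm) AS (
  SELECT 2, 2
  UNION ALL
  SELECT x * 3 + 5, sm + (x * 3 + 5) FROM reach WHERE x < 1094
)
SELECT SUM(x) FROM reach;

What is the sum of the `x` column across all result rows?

Base: x=2, sm=2.
Iteration 1: 2 < 1094 holds -> x = 2 * 3 + 5 = 11, sm = 2 + 11 = 13.
Iteration 2: 11 < 1094 holds -> x = 11 * 3 + 5 = 38, sm = 13 + 38 = 51.
Iteration 3: 38 < 1094 holds -> x = 38 * 3 + 5 = 119, sm = 51 + 119 = 170.
Iteration 4: 119 < 1094 holds -> x = 119 * 3 + 5 = 362, sm = 170 + 362 = 532.
Iteration 5: 362 < 1094 holds -> x = 362 * 3 + 5 = 1091, sm = 532 + 1091 = 1623.
Iteration 6: 1091 < 1094 holds -> x = 1091 * 3 + 5 = 3278, sm = 1623 + 3278 = 4901.
Iteration 7: 3278 < 1094 fails; recursion stops.
SUM(x) = 2 + 11 + 38 + 119 + 362 + 1091 + 3278 = 4901.

4901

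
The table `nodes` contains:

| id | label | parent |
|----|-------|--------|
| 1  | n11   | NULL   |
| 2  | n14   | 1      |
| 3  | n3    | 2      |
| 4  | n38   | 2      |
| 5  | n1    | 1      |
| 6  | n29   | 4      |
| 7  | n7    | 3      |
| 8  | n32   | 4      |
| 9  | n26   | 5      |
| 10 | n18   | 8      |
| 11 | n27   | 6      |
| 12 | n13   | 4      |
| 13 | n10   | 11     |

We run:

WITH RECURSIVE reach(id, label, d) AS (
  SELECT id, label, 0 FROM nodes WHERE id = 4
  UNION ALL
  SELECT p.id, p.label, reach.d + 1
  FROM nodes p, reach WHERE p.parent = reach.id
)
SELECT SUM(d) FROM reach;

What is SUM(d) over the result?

10

Base: id=4 (n38) at d 0.
Iteration 1: rows with parent in {4} -> n29 (id 6, d 1), n32 (id 8, d 1), n13 (id 12, d 1).
Iteration 2: rows with parent in {6,8,12} -> n18 (id 10, d 2), n27 (id 11, d 2).
Iteration 3: rows with parent in {10,11} -> n10 (id 13, d 3).
Iteration 4: no rows with parent in {13}; recursion stops.
SUM(d) = 0 + 1 + 1 + 1 + 2 + 2 + 3 = 10.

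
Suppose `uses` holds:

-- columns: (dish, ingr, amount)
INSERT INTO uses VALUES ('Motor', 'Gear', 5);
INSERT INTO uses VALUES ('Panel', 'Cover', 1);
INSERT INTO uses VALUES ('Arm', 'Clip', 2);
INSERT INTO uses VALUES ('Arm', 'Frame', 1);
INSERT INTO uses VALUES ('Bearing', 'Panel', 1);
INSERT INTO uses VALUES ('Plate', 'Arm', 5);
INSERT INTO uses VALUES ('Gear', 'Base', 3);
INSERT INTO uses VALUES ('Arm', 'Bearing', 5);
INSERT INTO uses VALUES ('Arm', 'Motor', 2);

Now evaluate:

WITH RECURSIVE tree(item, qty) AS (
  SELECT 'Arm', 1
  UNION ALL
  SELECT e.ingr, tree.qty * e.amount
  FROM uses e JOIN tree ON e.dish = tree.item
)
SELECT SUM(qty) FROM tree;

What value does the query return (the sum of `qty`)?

Base: (Arm, qty=1).
Iteration 1: components of {Arm} -> Bearing = 1*5 = 5, Clip = 1*2 = 2, Frame = 1*1 = 1, Motor = 1*2 = 2.
Iteration 2: components of {Bearing,Clip,Frame,Motor} -> Gear = 2*5 = 10, Panel = 5*1 = 5.
Iteration 3: components of {Gear,Panel} -> Base = 10*3 = 30, Cover = 5*1 = 5.
Iteration 4: no further components; recursion stops.
SUM(qty) = 1 + 1 + 5 + 2 + 2 + 5 + 10 + 5 + 30 = 61.

61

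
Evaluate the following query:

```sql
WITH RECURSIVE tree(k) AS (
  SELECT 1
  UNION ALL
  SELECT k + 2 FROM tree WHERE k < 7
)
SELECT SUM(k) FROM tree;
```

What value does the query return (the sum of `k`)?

16

Base: k=1.
Iteration 1: 1 < 7 holds -> k = 1 + 2 = 3.
Iteration 2: 3 < 7 holds -> k = 3 + 2 = 5.
Iteration 3: 5 < 7 holds -> k = 5 + 2 = 7.
Iteration 4: 7 < 7 fails; recursion stops.
SUM(k) = 1 + 3 + 5 + 7 = 16.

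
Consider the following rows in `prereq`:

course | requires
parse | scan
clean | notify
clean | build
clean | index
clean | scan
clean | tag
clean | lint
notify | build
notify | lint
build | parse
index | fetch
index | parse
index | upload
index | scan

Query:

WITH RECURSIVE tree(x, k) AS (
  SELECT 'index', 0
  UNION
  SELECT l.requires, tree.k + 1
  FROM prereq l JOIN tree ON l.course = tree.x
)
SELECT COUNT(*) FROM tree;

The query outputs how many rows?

6

Base: (index, k=0).
Iteration 1: edges from {index} -> (fetch, k=1), (parse, k=1), (scan, k=1), (upload, k=1).
Iteration 2: edges from {fetch,parse,scan,upload} -> (scan, k=2).
Iteration 3: no outgoing edges from {scan}; recursion stops.
Total rows emitted: 6.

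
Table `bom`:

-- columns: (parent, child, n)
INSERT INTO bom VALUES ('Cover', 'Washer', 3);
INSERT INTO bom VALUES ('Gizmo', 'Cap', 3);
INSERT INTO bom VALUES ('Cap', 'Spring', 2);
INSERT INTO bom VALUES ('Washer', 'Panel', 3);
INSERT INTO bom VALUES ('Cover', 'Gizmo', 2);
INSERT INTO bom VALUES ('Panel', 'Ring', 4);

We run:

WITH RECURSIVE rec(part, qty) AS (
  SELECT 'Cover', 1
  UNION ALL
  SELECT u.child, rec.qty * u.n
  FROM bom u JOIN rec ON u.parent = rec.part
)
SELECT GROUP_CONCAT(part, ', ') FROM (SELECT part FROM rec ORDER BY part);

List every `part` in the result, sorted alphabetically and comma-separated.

Cap, Cover, Gizmo, Panel, Ring, Spring, Washer

Base: (Cover, qty=1).
Iteration 1: components of {Cover} -> Gizmo = 1*2 = 2, Washer = 1*3 = 3.
Iteration 2: components of {Gizmo,Washer} -> Cap = 2*3 = 6, Panel = 3*3 = 9.
Iteration 3: components of {Cap,Panel} -> Ring = 9*4 = 36, Spring = 6*2 = 12.
Iteration 4: no further components; recursion stops.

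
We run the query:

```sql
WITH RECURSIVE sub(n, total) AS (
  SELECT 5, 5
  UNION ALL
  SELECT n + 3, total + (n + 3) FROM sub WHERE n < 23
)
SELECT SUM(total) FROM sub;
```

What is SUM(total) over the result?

Base: n=5, total=5.
Iteration 1: 5 < 23 holds -> n = 5 + 3 = 8, total = 5 + 8 = 13.
Iteration 2: 8 < 23 holds -> n = 8 + 3 = 11, total = 13 + 11 = 24.
Iteration 3: 11 < 23 holds -> n = 11 + 3 = 14, total = 24 + 14 = 38.
Iteration 4: 14 < 23 holds -> n = 14 + 3 = 17, total = 38 + 17 = 55.
Iteration 5: 17 < 23 holds -> n = 17 + 3 = 20, total = 55 + 20 = 75.
Iteration 6: 20 < 23 holds -> n = 20 + 3 = 23, total = 75 + 23 = 98.
Iteration 7: 23 < 23 fails; recursion stops.
SUM(total) = 5 + 13 + 24 + 38 + 55 + 75 + 98 = 308.

308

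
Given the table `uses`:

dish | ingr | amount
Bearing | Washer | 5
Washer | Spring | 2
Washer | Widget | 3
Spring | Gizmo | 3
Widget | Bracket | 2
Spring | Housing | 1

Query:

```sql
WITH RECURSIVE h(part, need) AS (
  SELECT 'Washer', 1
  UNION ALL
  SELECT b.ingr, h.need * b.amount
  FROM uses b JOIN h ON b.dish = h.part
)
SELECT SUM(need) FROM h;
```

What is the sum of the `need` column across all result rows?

Base: (Washer, need=1).
Iteration 1: components of {Washer} -> Spring = 1*2 = 2, Widget = 1*3 = 3.
Iteration 2: components of {Spring,Widget} -> Bracket = 3*2 = 6, Gizmo = 2*3 = 6, Housing = 2*1 = 2.
Iteration 3: no further components; recursion stops.
SUM(need) = 1 + 2 + 3 + 6 + 2 + 6 = 20.

20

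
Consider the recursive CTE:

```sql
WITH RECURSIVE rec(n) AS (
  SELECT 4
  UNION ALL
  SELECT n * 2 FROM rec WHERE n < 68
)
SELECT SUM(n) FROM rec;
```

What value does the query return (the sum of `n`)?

Base: n=4.
Iteration 1: 4 < 68 holds -> n = 4 * 2 = 8.
Iteration 2: 8 < 68 holds -> n = 8 * 2 = 16.
Iteration 3: 16 < 68 holds -> n = 16 * 2 = 32.
Iteration 4: 32 < 68 holds -> n = 32 * 2 = 64.
Iteration 5: 64 < 68 holds -> n = 64 * 2 = 128.
Iteration 6: 128 < 68 fails; recursion stops.
SUM(n) = 4 + 8 + 16 + 32 + 64 + 128 = 252.

252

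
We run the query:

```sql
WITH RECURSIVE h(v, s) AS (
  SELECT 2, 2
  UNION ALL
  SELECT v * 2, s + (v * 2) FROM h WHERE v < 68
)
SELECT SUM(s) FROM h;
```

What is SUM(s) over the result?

494

Base: v=2, s=2.
Iteration 1: 2 < 68 holds -> v = 2 * 2 = 4, s = 2 + 4 = 6.
Iteration 2: 4 < 68 holds -> v = 4 * 2 = 8, s = 6 + 8 = 14.
Iteration 3: 8 < 68 holds -> v = 8 * 2 = 16, s = 14 + 16 = 30.
Iteration 4: 16 < 68 holds -> v = 16 * 2 = 32, s = 30 + 32 = 62.
Iteration 5: 32 < 68 holds -> v = 32 * 2 = 64, s = 62 + 64 = 126.
Iteration 6: 64 < 68 holds -> v = 64 * 2 = 128, s = 126 + 128 = 254.
Iteration 7: 128 < 68 fails; recursion stops.
SUM(s) = 2 + 6 + 14 + 30 + 62 + 126 + 254 = 494.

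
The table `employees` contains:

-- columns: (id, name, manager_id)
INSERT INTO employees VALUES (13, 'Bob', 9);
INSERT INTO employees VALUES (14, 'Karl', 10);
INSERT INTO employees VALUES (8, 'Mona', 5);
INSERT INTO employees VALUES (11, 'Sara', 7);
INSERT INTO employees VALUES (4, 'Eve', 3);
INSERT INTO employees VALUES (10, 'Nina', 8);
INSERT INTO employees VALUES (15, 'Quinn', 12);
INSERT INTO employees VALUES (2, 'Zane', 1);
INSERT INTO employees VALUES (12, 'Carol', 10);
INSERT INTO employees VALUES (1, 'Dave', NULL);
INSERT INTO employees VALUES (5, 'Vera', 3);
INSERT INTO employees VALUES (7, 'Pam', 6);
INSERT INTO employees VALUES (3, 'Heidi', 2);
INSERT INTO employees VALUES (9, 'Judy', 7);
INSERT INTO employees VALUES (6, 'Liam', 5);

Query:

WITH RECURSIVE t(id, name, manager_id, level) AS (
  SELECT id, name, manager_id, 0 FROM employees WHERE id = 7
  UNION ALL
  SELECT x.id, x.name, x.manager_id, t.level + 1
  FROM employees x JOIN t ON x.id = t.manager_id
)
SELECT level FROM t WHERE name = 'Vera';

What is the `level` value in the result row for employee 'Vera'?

2

Base: id=7 (Pam), manager_id=6, level 0.
Iteration 1: join on id=6 -> Liam (id 6, manager_id=5, level 1).
Iteration 2: join on id=5 -> Vera (id 5, manager_id=3, level 2).
Iteration 3: join on id=3 -> Heidi (id 3, manager_id=2, level 3).
Iteration 4: join on id=2 -> Zane (id 2, manager_id=1, level 4).
Iteration 5: join on id=1 -> Dave (id 1, manager_id=NULL, level 5).
Iteration 6: manager_id is NULL; no match; recursion stops.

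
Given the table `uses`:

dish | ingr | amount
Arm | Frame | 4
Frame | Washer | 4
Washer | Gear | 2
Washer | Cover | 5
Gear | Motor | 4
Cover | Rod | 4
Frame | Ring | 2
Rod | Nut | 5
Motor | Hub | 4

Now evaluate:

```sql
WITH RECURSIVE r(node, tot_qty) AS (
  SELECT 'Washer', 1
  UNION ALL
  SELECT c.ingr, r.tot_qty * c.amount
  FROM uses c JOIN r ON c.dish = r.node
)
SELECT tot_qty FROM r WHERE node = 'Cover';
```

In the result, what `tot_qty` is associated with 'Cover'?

Base: (Washer, tot_qty=1).
Iteration 1: components of {Washer} -> Cover = 1*5 = 5, Gear = 1*2 = 2.
Iteration 2: components of {Cover,Gear} -> Motor = 2*4 = 8, Rod = 5*4 = 20.
Iteration 3: components of {Motor,Rod} -> Hub = 8*4 = 32, Nut = 20*5 = 100.
Iteration 4: no further components; recursion stops.

5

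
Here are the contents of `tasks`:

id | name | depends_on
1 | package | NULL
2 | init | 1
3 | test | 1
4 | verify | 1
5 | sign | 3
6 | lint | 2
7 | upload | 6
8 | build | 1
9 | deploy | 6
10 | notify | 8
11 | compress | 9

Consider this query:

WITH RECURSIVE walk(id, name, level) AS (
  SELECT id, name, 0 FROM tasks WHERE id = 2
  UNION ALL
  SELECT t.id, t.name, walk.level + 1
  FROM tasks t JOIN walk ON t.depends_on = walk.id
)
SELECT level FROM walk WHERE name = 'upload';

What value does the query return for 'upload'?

2

Base: id=2 (init) at level 0.
Iteration 1: rows with depends_on in {2} -> lint (id 6, level 1).
Iteration 2: rows with depends_on in {6} -> upload (id 7, level 2), deploy (id 9, level 2).
Iteration 3: rows with depends_on in {7,9} -> compress (id 11, level 3).
Iteration 4: no rows with depends_on in {11}; recursion stops.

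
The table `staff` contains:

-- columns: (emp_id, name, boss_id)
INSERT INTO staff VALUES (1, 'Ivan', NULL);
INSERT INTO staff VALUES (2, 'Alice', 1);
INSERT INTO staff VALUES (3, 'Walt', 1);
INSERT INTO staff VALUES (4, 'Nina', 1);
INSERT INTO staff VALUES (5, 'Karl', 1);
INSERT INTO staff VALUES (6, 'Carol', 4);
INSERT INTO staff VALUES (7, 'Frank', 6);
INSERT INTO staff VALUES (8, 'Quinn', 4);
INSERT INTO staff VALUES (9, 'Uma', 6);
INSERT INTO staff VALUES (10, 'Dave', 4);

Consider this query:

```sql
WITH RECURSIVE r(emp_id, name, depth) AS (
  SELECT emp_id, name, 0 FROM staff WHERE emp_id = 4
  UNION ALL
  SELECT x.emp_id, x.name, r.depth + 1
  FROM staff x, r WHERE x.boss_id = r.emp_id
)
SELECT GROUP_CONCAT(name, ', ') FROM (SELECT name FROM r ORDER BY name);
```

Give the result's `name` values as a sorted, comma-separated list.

Carol, Dave, Frank, Nina, Quinn, Uma

Base: emp_id=4 (Nina) at depth 0.
Iteration 1: rows with boss_id in {4} -> Carol (id 6, depth 1), Quinn (id 8, depth 1), Dave (id 10, depth 1).
Iteration 2: rows with boss_id in {6,8,10} -> Frank (id 7, depth 2), Uma (id 9, depth 2).
Iteration 3: no rows with boss_id in {7,9}; recursion stops.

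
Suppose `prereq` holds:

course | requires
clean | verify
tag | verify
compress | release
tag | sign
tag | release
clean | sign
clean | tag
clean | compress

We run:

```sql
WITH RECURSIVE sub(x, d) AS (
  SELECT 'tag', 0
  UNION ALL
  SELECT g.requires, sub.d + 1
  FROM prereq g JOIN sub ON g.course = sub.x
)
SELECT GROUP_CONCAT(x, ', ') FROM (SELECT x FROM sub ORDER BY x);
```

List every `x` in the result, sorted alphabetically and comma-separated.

release, sign, tag, verify

Base: (tag, d=0).
Iteration 1: edges from {tag} -> (release, d=1), (sign, d=1), (verify, d=1).
Iteration 2: no outgoing edges from {release,sign,verify}; recursion stops.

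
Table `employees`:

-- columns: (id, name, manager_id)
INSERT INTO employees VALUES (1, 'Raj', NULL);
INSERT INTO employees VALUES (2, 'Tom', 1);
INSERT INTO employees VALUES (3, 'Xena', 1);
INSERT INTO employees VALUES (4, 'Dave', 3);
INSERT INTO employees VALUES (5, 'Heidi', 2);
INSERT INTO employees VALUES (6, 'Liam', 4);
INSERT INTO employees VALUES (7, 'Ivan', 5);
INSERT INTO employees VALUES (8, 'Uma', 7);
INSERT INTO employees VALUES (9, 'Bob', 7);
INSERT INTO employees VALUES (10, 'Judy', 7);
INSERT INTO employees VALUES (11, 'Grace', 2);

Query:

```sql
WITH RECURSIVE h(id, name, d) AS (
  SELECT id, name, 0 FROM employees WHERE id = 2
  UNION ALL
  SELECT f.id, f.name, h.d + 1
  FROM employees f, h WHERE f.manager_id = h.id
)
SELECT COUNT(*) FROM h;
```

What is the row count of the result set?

7

Base: id=2 (Tom) at d 0.
Iteration 1: rows with manager_id in {2} -> Heidi (id 5, d 1), Grace (id 11, d 1).
Iteration 2: rows with manager_id in {5,11} -> Ivan (id 7, d 2).
Iteration 3: rows with manager_id in {7} -> Uma (id 8, d 3), Bob (id 9, d 3), Judy (id 10, d 3).
Iteration 4: no rows with manager_id in {8,9,10}; recursion stops.
Total rows emitted: 7.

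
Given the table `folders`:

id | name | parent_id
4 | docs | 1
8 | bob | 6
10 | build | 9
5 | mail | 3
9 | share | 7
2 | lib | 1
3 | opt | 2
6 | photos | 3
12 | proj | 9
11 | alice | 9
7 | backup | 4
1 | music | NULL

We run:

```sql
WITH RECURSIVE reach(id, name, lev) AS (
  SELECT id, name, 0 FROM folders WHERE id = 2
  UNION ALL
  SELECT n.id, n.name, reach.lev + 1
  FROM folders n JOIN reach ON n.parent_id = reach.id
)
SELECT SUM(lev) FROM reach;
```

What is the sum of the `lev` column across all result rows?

8

Base: id=2 (lib) at lev 0.
Iteration 1: rows with parent_id in {2} -> opt (id 3, lev 1).
Iteration 2: rows with parent_id in {3} -> mail (id 5, lev 2), photos (id 6, lev 2).
Iteration 3: rows with parent_id in {5,6} -> bob (id 8, lev 3).
Iteration 4: no rows with parent_id in {8}; recursion stops.
SUM(lev) = 0 + 1 + 2 + 2 + 3 = 8.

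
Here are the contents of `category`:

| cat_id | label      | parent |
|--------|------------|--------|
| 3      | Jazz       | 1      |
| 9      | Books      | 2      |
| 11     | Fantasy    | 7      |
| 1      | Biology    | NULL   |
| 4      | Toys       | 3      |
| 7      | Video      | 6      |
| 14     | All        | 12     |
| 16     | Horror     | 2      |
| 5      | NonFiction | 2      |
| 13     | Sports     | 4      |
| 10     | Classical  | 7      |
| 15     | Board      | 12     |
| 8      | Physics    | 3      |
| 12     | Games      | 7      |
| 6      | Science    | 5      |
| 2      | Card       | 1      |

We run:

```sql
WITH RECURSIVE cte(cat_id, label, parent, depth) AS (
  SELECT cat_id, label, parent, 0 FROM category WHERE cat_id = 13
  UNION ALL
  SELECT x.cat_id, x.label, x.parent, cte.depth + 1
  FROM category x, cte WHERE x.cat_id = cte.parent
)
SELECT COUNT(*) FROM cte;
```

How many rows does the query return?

4

Base: cat_id=13 (Sports), parent=4, depth 0.
Iteration 1: join on cat_id=4 -> Toys (id 4, parent=3, depth 1).
Iteration 2: join on cat_id=3 -> Jazz (id 3, parent=1, depth 2).
Iteration 3: join on cat_id=1 -> Biology (id 1, parent=NULL, depth 3).
Iteration 4: parent is NULL; no match; recursion stops.
Total rows emitted: 4.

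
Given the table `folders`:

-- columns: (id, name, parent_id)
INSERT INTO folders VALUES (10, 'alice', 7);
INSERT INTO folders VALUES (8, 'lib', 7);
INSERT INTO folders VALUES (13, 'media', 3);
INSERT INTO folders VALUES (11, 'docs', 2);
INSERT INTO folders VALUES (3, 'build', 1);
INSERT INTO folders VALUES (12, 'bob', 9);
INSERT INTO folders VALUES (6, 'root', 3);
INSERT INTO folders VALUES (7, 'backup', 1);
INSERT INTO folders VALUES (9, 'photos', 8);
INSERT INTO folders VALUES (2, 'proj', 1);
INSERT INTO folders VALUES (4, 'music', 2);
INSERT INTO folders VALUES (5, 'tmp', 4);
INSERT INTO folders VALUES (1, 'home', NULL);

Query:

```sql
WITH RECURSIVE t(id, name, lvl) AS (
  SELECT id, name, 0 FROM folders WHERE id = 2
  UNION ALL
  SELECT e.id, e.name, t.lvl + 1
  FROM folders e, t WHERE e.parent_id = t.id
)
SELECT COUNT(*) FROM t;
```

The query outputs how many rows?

4

Base: id=2 (proj) at lvl 0.
Iteration 1: rows with parent_id in {2} -> music (id 4, lvl 1), docs (id 11, lvl 1).
Iteration 2: rows with parent_id in {4,11} -> tmp (id 5, lvl 2).
Iteration 3: no rows with parent_id in {5}; recursion stops.
Total rows emitted: 4.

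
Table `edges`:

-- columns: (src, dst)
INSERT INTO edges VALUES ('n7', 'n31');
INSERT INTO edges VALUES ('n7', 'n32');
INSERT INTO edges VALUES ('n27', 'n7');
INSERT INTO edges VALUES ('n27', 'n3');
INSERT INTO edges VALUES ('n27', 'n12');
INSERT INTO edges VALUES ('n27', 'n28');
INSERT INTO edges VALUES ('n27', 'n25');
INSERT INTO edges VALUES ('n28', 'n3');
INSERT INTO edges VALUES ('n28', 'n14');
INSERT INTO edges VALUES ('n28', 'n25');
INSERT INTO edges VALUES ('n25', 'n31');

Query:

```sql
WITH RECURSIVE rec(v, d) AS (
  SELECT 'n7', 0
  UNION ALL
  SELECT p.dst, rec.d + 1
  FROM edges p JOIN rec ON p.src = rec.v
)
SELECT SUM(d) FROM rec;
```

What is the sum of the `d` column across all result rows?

Base: (n7, d=0).
Iteration 1: edges from {n7} -> (n31, d=1), (n32, d=1).
Iteration 2: no outgoing edges from {n31,n32}; recursion stops.
SUM(d) = 0 + 1 + 1 = 2.

2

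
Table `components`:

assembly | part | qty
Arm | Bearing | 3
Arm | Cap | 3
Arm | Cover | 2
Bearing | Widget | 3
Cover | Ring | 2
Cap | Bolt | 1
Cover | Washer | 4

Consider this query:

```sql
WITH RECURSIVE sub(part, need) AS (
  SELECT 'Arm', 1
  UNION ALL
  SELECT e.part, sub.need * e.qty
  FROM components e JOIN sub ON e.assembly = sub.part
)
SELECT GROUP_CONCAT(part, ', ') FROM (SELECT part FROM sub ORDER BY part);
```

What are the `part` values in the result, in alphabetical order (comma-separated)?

Base: (Arm, need=1).
Iteration 1: components of {Arm} -> Bearing = 1*3 = 3, Cap = 1*3 = 3, Cover = 1*2 = 2.
Iteration 2: components of {Bearing,Cap,Cover} -> Bolt = 3*1 = 3, Ring = 2*2 = 4, Washer = 2*4 = 8, Widget = 3*3 = 9.
Iteration 3: no further components; recursion stops.

Arm, Bearing, Bolt, Cap, Cover, Ring, Washer, Widget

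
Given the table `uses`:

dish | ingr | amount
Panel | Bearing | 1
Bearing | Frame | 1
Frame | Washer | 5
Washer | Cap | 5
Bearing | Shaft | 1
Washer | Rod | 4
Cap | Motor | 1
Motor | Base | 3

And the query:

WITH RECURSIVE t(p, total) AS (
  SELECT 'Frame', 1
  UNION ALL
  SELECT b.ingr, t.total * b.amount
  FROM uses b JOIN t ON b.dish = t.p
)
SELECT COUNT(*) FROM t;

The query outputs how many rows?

6

Base: (Frame, total=1).
Iteration 1: components of {Frame} -> Washer = 1*5 = 5.
Iteration 2: components of {Washer} -> Cap = 5*5 = 25, Rod = 5*4 = 20.
Iteration 3: components of {Cap,Rod} -> Motor = 25*1 = 25.
Iteration 4: components of {Motor} -> Base = 25*3 = 75.
Iteration 5: no further components; recursion stops.
Total rows emitted: 6.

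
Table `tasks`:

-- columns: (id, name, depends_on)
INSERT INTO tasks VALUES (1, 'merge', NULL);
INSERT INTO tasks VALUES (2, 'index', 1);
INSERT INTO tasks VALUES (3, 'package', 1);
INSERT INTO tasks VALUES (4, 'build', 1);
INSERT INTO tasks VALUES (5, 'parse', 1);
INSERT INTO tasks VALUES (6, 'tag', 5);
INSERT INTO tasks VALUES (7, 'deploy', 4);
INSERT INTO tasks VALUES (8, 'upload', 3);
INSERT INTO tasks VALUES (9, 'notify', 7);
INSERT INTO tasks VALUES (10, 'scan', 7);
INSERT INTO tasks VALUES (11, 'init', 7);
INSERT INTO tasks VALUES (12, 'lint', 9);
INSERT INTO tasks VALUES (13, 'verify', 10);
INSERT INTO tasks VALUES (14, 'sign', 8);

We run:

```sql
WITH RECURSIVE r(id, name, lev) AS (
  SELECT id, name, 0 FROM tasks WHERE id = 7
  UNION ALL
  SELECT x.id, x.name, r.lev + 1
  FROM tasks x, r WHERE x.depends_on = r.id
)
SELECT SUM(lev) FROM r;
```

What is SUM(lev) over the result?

7

Base: id=7 (deploy) at lev 0.
Iteration 1: rows with depends_on in {7} -> notify (id 9, lev 1), scan (id 10, lev 1), init (id 11, lev 1).
Iteration 2: rows with depends_on in {9,10,11} -> lint (id 12, lev 2), verify (id 13, lev 2).
Iteration 3: no rows with depends_on in {12,13}; recursion stops.
SUM(lev) = 0 + 1 + 1 + 1 + 2 + 2 = 7.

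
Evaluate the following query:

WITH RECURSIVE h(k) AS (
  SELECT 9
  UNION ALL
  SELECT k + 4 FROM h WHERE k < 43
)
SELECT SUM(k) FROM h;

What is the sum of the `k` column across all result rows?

270

Base: k=9.
Iteration 1: 9 < 43 holds -> k = 9 + 4 = 13.
Iteration 2: 13 < 43 holds -> k = 13 + 4 = 17.
Iteration 3: 17 < 43 holds -> k = 17 + 4 = 21.
Iteration 4: 21 < 43 holds -> k = 21 + 4 = 25.
Iteration 5: 25 < 43 holds -> k = 25 + 4 = 29.
Iteration 6: 29 < 43 holds -> k = 29 + 4 = 33.
Iteration 7: 33 < 43 holds -> k = 33 + 4 = 37.
Iteration 8: 37 < 43 holds -> k = 37 + 4 = 41.
Iteration 9: 41 < 43 holds -> k = 41 + 4 = 45.
Iteration 10: 45 < 43 fails; recursion stops.
SUM(k) = 9 + 13 + 17 + 21 + 25 + 29 + 33 + 37 + 41 + 45 = 270.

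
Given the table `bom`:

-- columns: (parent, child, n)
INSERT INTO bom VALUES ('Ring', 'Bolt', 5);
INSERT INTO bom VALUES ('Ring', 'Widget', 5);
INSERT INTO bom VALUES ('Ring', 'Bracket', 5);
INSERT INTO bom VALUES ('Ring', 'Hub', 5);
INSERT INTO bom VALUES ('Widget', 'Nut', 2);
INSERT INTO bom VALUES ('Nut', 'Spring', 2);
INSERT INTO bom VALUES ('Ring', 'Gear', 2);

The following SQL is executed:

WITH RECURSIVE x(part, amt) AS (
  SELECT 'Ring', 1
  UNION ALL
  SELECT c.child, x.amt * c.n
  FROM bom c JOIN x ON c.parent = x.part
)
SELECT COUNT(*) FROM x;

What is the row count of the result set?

8

Base: (Ring, amt=1).
Iteration 1: components of {Ring} -> Bolt = 1*5 = 5, Bracket = 1*5 = 5, Gear = 1*2 = 2, Hub = 1*5 = 5, Widget = 1*5 = 5.
Iteration 2: components of {Bolt,Bracket,Gear,Hub,Widget} -> Nut = 5*2 = 10.
Iteration 3: components of {Nut} -> Spring = 10*2 = 20.
Iteration 4: no further components; recursion stops.
Total rows emitted: 8.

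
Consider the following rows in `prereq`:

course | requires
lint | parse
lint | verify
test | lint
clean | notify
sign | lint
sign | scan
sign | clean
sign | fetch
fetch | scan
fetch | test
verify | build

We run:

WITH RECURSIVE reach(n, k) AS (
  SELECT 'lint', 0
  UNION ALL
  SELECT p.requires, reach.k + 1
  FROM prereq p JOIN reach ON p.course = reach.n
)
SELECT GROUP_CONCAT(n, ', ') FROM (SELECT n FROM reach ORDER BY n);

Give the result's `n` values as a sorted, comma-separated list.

Base: (lint, k=0).
Iteration 1: edges from {lint} -> (parse, k=1), (verify, k=1).
Iteration 2: edges from {parse,verify} -> (build, k=2).
Iteration 3: no outgoing edges from {build}; recursion stops.

build, lint, parse, verify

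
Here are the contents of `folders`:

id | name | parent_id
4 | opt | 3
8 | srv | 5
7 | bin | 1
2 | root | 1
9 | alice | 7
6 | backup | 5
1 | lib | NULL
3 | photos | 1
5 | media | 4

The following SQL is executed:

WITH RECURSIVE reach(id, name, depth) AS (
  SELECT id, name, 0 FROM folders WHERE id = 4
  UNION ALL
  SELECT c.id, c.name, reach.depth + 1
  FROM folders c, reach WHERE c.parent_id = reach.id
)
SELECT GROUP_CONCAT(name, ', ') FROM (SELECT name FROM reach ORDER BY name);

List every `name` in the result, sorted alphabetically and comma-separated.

Base: id=4 (opt) at depth 0.
Iteration 1: rows with parent_id in {4} -> media (id 5, depth 1).
Iteration 2: rows with parent_id in {5} -> backup (id 6, depth 2), srv (id 8, depth 2).
Iteration 3: no rows with parent_id in {6,8}; recursion stops.

backup, media, opt, srv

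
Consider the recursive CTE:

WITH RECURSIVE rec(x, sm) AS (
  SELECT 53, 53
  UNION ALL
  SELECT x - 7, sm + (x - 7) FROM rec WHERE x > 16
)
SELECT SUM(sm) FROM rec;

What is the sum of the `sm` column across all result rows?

Base: x=53, sm=53.
Iteration 1: 53 > 16 holds -> x = 53 - 7 = 46, sm = 53 + 46 = 99.
Iteration 2: 46 > 16 holds -> x = 46 - 7 = 39, sm = 99 + 39 = 138.
Iteration 3: 39 > 16 holds -> x = 39 - 7 = 32, sm = 138 + 32 = 170.
Iteration 4: 32 > 16 holds -> x = 32 - 7 = 25, sm = 170 + 25 = 195.
Iteration 5: 25 > 16 holds -> x = 25 - 7 = 18, sm = 195 + 18 = 213.
Iteration 6: 18 > 16 holds -> x = 18 - 7 = 11, sm = 213 + 11 = 224.
Iteration 7: 11 > 16 fails; recursion stops.
SUM(sm) = 53 + 99 + 138 + 170 + 195 + 213 + 224 = 1092.

1092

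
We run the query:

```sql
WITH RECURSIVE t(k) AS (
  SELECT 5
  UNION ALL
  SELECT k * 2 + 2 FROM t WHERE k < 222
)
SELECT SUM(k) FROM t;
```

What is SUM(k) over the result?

Base: k=5.
Iteration 1: 5 < 222 holds -> k = 5 * 2 + 2 = 12.
Iteration 2: 12 < 222 holds -> k = 12 * 2 + 2 = 26.
Iteration 3: 26 < 222 holds -> k = 26 * 2 + 2 = 54.
Iteration 4: 54 < 222 holds -> k = 54 * 2 + 2 = 110.
Iteration 5: 110 < 222 holds -> k = 110 * 2 + 2 = 222.
Iteration 6: 222 < 222 fails; recursion stops.
SUM(k) = 5 + 12 + 26 + 54 + 110 + 222 = 429.

429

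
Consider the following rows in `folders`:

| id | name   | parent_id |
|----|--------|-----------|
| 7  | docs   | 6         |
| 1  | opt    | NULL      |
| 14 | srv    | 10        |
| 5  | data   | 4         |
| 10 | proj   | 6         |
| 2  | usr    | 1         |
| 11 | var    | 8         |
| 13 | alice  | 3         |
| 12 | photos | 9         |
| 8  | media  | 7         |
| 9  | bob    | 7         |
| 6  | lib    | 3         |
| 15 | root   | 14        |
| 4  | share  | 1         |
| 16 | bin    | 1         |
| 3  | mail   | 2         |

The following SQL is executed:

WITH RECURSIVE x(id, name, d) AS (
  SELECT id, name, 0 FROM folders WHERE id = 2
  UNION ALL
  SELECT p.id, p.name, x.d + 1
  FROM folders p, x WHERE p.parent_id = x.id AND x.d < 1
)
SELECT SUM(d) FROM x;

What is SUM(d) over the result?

Base: id=2 (usr) at d 0.
Iteration 1: rows with parent_id in {2} -> mail (id 3, d 1).
Iteration 2: d < 1 fails for all current rows; recursion stops.
SUM(d) = 0 + 1 = 1.

1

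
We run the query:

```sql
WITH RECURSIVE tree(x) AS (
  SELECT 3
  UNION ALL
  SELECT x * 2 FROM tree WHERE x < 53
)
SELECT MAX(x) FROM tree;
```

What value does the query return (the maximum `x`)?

96

Base: x=3.
Iteration 1: 3 < 53 holds -> x = 3 * 2 = 6.
Iteration 2: 6 < 53 holds -> x = 6 * 2 = 12.
Iteration 3: 12 < 53 holds -> x = 12 * 2 = 24.
Iteration 4: 24 < 53 holds -> x = 24 * 2 = 48.
Iteration 5: 48 < 53 holds -> x = 48 * 2 = 96.
Iteration 6: 96 < 53 fails; recursion stops.
x values: 3, 6, 12, 24, 48, 96; the maximum is 96.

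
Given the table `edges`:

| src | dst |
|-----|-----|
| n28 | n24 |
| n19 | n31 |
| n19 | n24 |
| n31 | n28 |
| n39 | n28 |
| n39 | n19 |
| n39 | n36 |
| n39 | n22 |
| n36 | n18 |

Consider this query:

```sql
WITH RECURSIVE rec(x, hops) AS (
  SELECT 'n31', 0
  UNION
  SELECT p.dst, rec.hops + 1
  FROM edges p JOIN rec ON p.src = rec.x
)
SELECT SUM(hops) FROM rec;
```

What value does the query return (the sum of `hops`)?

Base: (n31, hops=0).
Iteration 1: edges from {n31} -> (n28, hops=1).
Iteration 2: edges from {n28} -> (n24, hops=2).
Iteration 3: no outgoing edges from {n24}; recursion stops.
SUM(hops) = 0 + 1 + 2 = 3.

3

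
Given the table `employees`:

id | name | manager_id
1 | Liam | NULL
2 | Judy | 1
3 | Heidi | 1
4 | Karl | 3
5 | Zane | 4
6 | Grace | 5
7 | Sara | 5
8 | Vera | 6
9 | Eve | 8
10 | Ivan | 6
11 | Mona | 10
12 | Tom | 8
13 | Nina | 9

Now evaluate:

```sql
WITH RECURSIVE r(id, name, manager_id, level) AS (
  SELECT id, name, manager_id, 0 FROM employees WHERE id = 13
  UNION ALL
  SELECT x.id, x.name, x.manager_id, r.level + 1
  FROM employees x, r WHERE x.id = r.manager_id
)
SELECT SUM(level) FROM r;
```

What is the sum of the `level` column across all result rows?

28

Base: id=13 (Nina), manager_id=9, level 0.
Iteration 1: join on id=9 -> Eve (id 9, manager_id=8, level 1).
Iteration 2: join on id=8 -> Vera (id 8, manager_id=6, level 2).
Iteration 3: join on id=6 -> Grace (id 6, manager_id=5, level 3).
Iteration 4: join on id=5 -> Zane (id 5, manager_id=4, level 4).
Iteration 5: join on id=4 -> Karl (id 4, manager_id=3, level 5).
Iteration 6: join on id=3 -> Heidi (id 3, manager_id=1, level 6).
Iteration 7: join on id=1 -> Liam (id 1, manager_id=NULL, level 7).
Iteration 8: manager_id is NULL; no match; recursion stops.
SUM(level) = 0 + 1 + 2 + 3 + 4 + 5 + 6 + 7 = 28.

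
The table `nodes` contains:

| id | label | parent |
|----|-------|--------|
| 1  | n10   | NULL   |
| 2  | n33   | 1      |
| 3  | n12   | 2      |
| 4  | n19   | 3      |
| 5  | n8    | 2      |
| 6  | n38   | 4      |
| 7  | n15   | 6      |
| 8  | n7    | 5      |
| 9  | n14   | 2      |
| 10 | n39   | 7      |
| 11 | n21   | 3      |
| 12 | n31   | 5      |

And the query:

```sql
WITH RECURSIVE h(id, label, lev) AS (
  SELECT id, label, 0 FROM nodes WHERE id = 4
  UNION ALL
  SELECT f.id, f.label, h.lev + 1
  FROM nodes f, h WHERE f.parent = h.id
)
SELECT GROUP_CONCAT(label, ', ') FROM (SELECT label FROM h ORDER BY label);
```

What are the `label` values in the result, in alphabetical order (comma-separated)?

n15, n19, n38, n39

Base: id=4 (n19) at lev 0.
Iteration 1: rows with parent in {4} -> n38 (id 6, lev 1).
Iteration 2: rows with parent in {6} -> n15 (id 7, lev 2).
Iteration 3: rows with parent in {7} -> n39 (id 10, lev 3).
Iteration 4: no rows with parent in {10}; recursion stops.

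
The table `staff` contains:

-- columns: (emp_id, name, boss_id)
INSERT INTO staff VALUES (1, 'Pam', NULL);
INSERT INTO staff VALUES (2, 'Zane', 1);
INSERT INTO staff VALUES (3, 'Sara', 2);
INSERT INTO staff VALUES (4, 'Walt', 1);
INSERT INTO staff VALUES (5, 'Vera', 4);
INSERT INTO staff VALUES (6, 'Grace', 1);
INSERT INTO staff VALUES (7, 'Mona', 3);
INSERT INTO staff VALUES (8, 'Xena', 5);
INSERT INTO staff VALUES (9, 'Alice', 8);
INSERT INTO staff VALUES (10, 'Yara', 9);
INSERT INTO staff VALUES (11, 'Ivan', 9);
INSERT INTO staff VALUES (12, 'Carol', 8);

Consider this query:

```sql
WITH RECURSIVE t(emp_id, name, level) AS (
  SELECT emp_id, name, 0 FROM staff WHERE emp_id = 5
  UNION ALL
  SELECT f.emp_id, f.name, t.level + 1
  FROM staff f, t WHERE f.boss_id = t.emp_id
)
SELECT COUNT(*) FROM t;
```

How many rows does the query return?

Base: emp_id=5 (Vera) at level 0.
Iteration 1: rows with boss_id in {5} -> Xena (id 8, level 1).
Iteration 2: rows with boss_id in {8} -> Alice (id 9, level 2), Carol (id 12, level 2).
Iteration 3: rows with boss_id in {9,12} -> Yara (id 10, level 3), Ivan (id 11, level 3).
Iteration 4: no rows with boss_id in {10,11}; recursion stops.
Total rows emitted: 6.

6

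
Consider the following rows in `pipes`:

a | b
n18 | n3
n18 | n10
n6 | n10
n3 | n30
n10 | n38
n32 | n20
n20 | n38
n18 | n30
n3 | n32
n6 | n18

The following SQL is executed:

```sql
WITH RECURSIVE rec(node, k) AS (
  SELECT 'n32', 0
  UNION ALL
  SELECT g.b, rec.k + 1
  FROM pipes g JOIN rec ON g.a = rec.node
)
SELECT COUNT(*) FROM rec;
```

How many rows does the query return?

3

Base: (n32, k=0).
Iteration 1: edges from {n32} -> (n20, k=1).
Iteration 2: edges from {n20} -> (n38, k=2).
Iteration 3: no outgoing edges from {n38}; recursion stops.
Total rows emitted: 3.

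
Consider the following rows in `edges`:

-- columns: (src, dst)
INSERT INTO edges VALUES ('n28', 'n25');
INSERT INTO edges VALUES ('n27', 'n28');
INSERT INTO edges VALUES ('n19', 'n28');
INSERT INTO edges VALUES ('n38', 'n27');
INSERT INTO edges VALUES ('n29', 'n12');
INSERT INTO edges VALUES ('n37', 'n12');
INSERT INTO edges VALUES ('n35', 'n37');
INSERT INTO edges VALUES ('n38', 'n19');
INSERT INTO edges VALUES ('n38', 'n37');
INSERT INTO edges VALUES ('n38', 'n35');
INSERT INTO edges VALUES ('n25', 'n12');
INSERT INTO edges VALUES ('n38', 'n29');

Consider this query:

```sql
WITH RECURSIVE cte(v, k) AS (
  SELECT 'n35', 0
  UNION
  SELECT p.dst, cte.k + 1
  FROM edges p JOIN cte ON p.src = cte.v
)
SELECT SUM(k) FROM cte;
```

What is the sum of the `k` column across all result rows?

Base: (n35, k=0).
Iteration 1: edges from {n35} -> (n37, k=1).
Iteration 2: edges from {n37} -> (n12, k=2).
Iteration 3: no outgoing edges from {n12}; recursion stops.
SUM(k) = 0 + 1 + 2 = 3.

3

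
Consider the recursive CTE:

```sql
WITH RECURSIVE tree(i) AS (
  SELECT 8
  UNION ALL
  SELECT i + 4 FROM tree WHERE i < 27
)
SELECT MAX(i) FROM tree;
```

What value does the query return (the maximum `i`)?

28

Base: i=8.
Iteration 1: 8 < 27 holds -> i = 8 + 4 = 12.
Iteration 2: 12 < 27 holds -> i = 12 + 4 = 16.
Iteration 3: 16 < 27 holds -> i = 16 + 4 = 20.
Iteration 4: 20 < 27 holds -> i = 20 + 4 = 24.
Iteration 5: 24 < 27 holds -> i = 24 + 4 = 28.
Iteration 6: 28 < 27 fails; recursion stops.
i values: 8, 12, 16, 20, 24, 28; the maximum is 28.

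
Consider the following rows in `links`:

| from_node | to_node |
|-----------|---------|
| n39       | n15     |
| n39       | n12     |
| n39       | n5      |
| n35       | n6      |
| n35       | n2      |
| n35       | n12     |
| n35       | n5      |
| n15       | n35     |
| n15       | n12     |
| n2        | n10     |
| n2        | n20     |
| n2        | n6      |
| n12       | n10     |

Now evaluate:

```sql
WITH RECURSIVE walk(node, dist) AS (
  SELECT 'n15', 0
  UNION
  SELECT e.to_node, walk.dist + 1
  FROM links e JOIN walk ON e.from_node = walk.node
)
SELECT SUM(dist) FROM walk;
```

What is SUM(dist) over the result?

21

Base: (n15, dist=0).
Iteration 1: edges from {n15} -> (n12, dist=1), (n35, dist=1).
Iteration 2: edges from {n12,n35} -> (n10, dist=2), (n12, dist=2), (n2, dist=2), (n5, dist=2), (n6, dist=2).
Iteration 3: edges from {n10,n12,n2,n5,n6} -> (n10, dist=3), (n20, dist=3), (n6, dist=3). [UNION drops 1 duplicate row(s)]
Iteration 4: no outgoing edges from {n10,n20,n6}; recursion stops.
SUM(dist) = 0 + 1 + 1 + 2 + 2 + 2 + 2 + 2 + 3 + 3 + 3 = 21.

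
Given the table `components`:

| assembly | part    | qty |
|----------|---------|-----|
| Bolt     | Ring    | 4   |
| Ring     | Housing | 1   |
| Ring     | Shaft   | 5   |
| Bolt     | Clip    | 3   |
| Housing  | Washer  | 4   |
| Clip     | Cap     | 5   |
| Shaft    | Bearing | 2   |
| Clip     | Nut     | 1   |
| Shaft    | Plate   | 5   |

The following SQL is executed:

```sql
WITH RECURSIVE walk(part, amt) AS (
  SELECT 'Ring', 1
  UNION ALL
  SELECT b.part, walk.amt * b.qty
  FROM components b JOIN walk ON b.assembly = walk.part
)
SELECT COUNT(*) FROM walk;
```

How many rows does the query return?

6

Base: (Ring, amt=1).
Iteration 1: components of {Ring} -> Housing = 1*1 = 1, Shaft = 1*5 = 5.
Iteration 2: components of {Housing,Shaft} -> Bearing = 5*2 = 10, Plate = 5*5 = 25, Washer = 1*4 = 4.
Iteration 3: no further components; recursion stops.
Total rows emitted: 6.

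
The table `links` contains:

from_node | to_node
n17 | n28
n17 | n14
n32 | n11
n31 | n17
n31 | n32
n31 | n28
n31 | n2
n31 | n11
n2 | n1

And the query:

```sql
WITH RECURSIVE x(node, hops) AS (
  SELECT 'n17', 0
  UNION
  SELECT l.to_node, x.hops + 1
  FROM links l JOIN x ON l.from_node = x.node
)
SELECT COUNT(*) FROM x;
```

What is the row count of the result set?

3

Base: (n17, hops=0).
Iteration 1: edges from {n17} -> (n14, hops=1), (n28, hops=1).
Iteration 2: no outgoing edges from {n14,n28}; recursion stops.
Total rows emitted: 3.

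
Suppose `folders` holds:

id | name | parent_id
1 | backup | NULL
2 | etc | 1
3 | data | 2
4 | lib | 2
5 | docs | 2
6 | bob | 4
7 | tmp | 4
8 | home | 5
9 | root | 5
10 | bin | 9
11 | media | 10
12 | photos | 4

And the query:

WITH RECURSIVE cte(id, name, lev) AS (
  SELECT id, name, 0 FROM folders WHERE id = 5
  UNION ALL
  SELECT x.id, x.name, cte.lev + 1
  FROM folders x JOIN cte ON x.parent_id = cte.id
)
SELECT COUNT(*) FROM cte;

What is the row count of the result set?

Base: id=5 (docs) at lev 0.
Iteration 1: rows with parent_id in {5} -> home (id 8, lev 1), root (id 9, lev 1).
Iteration 2: rows with parent_id in {8,9} -> bin (id 10, lev 2).
Iteration 3: rows with parent_id in {10} -> media (id 11, lev 3).
Iteration 4: no rows with parent_id in {11}; recursion stops.
Total rows emitted: 5.

5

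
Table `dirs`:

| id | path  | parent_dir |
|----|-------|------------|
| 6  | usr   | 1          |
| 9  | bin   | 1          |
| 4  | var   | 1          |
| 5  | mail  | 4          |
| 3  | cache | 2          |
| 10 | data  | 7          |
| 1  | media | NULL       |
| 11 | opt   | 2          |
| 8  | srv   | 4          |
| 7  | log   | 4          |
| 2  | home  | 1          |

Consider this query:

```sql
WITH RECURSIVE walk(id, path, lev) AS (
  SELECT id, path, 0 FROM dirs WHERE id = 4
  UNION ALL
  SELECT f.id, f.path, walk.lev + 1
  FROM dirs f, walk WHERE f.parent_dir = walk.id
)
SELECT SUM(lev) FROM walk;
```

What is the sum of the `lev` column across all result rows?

Base: id=4 (var) at lev 0.
Iteration 1: rows with parent_dir in {4} -> mail (id 5, lev 1), log (id 7, lev 1), srv (id 8, lev 1).
Iteration 2: rows with parent_dir in {5,7,8} -> data (id 10, lev 2).
Iteration 3: no rows with parent_dir in {10}; recursion stops.
SUM(lev) = 0 + 1 + 1 + 1 + 2 = 5.

5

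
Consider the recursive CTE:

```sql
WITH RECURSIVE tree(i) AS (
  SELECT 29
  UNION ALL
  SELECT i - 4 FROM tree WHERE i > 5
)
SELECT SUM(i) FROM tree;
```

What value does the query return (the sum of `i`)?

119

Base: i=29.
Iteration 1: 29 > 5 holds -> i = 29 - 4 = 25.
Iteration 2: 25 > 5 holds -> i = 25 - 4 = 21.
Iteration 3: 21 > 5 holds -> i = 21 - 4 = 17.
Iteration 4: 17 > 5 holds -> i = 17 - 4 = 13.
Iteration 5: 13 > 5 holds -> i = 13 - 4 = 9.
Iteration 6: 9 > 5 holds -> i = 9 - 4 = 5.
Iteration 7: 5 > 5 fails; recursion stops.
SUM(i) = 29 + 25 + 21 + 17 + 13 + 9 + 5 = 119.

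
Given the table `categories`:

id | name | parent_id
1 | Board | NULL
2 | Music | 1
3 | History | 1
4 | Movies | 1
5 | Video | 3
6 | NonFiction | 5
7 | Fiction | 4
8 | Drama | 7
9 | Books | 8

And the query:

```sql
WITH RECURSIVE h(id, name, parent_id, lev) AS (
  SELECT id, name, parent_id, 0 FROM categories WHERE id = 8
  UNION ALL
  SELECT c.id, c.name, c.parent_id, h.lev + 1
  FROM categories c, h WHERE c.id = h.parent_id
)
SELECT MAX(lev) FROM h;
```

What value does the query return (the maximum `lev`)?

3

Base: id=8 (Drama), parent_id=7, lev 0.
Iteration 1: join on id=7 -> Fiction (id 7, parent_id=4, lev 1).
Iteration 2: join on id=4 -> Movies (id 4, parent_id=1, lev 2).
Iteration 3: join on id=1 -> Board (id 1, parent_id=NULL, lev 3).
Iteration 4: parent_id is NULL; no match; recursion stops.
lev values: 0, 1, 2, 3; the maximum is 3.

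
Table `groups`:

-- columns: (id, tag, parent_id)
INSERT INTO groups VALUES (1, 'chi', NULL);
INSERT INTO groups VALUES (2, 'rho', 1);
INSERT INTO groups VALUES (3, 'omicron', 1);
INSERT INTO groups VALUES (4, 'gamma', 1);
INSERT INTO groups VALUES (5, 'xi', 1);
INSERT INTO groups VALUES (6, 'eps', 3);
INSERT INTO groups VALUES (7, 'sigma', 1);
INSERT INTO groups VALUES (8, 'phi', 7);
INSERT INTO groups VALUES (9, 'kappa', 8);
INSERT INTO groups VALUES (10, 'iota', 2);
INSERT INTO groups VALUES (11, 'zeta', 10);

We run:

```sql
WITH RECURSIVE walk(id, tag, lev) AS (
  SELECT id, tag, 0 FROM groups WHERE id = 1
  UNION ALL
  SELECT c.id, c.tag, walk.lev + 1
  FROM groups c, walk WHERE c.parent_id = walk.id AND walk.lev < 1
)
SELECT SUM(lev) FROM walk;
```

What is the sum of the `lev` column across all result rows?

5

Base: id=1 (chi) at lev 0.
Iteration 1: rows with parent_id in {1} -> rho (id 2, lev 1), omicron (id 3, lev 1), gamma (id 4, lev 1), xi (id 5, lev 1), sigma (id 7, lev 1).
Iteration 2: lev < 1 fails for all current rows; recursion stops.
SUM(lev) = 0 + 1 + 1 + 1 + 1 + 1 = 5.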